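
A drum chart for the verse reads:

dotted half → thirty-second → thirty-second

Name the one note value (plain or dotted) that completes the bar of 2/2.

dotted eighth note

The bar of 2/2 = 32 thirty-second notes.
In thirty-second notes: dotted half = 24; thirty-second = 1; thirty-second = 1.
Altogether 24 + 1 + 1 = 26.
Remaining: 32 − 26 = 6 thirty-second notes, which is a dotted eighth note.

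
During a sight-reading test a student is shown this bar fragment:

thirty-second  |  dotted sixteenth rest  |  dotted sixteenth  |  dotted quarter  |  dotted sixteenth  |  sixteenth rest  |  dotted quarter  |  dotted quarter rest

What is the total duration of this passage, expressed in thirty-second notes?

48

Express everything in thirty-second notes: thirty-second = 1; dotted sixteenth rest = 3; dotted sixteenth = 3; dotted quarter = 12; dotted sixteenth = 3; sixteenth rest = 2; dotted quarter = 12; dotted quarter rest = 12.
Total: 1 + 3 + 3 + 12 + 3 + 2 + 12 + 12 = 48 thirty-second notes.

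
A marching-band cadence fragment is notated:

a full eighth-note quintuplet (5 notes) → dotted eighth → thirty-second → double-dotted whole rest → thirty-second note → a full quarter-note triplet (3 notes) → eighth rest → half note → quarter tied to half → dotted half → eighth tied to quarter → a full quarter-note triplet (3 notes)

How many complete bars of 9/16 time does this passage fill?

10

One bar of 9/16 = 18 thirty-second notes.
In thirty-second notes: a full eighth-note quintuplet (5 notes) (five quintuplet eighths span one half) = 16; dotted eighth = 6; thirty-second = 1; double-dotted whole rest = 56; thirty-second note = 1; a full quarter-note triplet (3 notes) (three triplet quarters span one half) = 16; eighth rest = 4; half note = 16; quarter tied to half (quarter + half) = 24; dotted half = 24; eighth tied to quarter (eighth + quarter) = 12; a full quarter-note triplet (3 notes) (three triplet quarters span one half) = 16.
Sum: 16 + 6 + 1 + 56 + 1 + 16 + 4 + 16 + 24 + 24 + 12 + 16 = 192.
192 ÷ 18 = 10 complete bars with 12 left over.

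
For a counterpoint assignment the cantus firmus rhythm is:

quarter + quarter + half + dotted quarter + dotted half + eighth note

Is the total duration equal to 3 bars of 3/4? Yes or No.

One bar of 3/4 = 6 eighth notes, so 3 bars = 18.
Express everything in eighth notes: quarter = 2; quarter = 2; half = 4; dotted quarter = 3; dotted half = 6; eighth note = 1.
Adding: 2 + 2 + 4 + 3 + 6 + 1 = 18.
18 equals 18, so the answer is Yes.

Yes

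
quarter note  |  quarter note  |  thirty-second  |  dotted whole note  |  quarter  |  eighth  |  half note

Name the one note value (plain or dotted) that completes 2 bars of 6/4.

2 bars of 6/4 = 96 thirty-second notes.
Each duration in thirty-second notes: quarter note = 8; quarter note = 8; thirty-second = 1; dotted whole note = 48; quarter = 8; eighth = 4; half note = 16.
Adding: 8 + 8 + 1 + 48 + 8 + 4 + 16 = 93.
Remaining: 96 − 93 = 3 thirty-second notes, which is a dotted sixteenth note.

dotted sixteenth note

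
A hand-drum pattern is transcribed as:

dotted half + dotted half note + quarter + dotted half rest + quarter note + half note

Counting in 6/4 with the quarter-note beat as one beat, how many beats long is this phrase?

13

One quarter-note beat = 2 eighth notes.
Convert each value to eighth notes: dotted half = 6; dotted half note = 6; quarter = 2; dotted half rest = 6; quarter note = 2; half note = 4.
Sum: 6 + 6 + 2 + 6 + 2 + 4 = 26.
26 ÷ 2 = 13 beats.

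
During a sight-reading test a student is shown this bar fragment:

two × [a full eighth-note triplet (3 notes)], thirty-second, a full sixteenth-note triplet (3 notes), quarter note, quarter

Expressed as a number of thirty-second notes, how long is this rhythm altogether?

37

In thirty-second notes: a full eighth-note triplet (3 notes) (three triplet eighths span one quarter) = 8; a full eighth-note triplet (3 notes) (three triplet eighths span one quarter) = 8; thirty-second = 1; a full sixteenth-note triplet (3 notes) (three triplet sixteenths span one eighth) = 4; quarter note = 8; quarter = 8.
Total: 8 + 8 + 1 + 4 + 8 + 8 = 37 thirty-second notes.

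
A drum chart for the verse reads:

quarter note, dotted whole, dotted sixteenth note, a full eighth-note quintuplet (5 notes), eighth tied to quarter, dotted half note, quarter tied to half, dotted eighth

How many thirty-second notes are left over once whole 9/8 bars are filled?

33

One bar of 9/8 = 36 thirty-second notes.
Working in thirty-second notes: quarter note = 8; dotted whole = 48; dotted sixteenth note = 3; a full eighth-note quintuplet (5 notes) (five quintuplet eighths span one half) = 16; eighth tied to quarter (eighth + quarter) = 12; dotted half note = 24; quarter tied to half (quarter + half) = 24; dotted eighth = 6.
Sum: 8 + 48 + 3 + 16 + 12 + 24 + 24 + 6 = 141.
141 ÷ 36 = 3 complete bars with 33 thirty-second notes remaining.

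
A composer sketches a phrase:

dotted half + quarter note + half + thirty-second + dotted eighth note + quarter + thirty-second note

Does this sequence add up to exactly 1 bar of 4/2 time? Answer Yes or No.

Yes

One bar of 4/2 = 64 thirty-second notes.
Express everything in thirty-second notes: dotted half = 24; quarter note = 8; half = 16; thirty-second = 1; dotted eighth note = 6; quarter = 8; thirty-second note = 1.
Total: 24 + 8 + 16 + 1 + 6 + 8 + 1 = 64.
64 equals 64, so the answer is Yes.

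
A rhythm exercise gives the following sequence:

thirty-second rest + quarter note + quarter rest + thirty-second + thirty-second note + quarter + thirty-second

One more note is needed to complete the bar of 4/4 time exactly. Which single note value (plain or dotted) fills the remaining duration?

eighth note

The bar of 4/4 = 32 thirty-second notes.
In thirty-second notes: thirty-second rest = 1; quarter note = 8; quarter rest = 8; thirty-second = 1; thirty-second note = 1; quarter = 8; thirty-second = 1.
Adding: 1 + 8 + 8 + 1 + 1 + 8 + 1 = 28.
Remaining: 32 − 28 = 4 thirty-second notes, which is a eighth note.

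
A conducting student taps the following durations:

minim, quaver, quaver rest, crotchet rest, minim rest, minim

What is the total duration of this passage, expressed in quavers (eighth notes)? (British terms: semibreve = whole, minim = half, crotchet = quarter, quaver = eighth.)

16

Express everything in eighth notes: minim = 4; quaver = 1; quaver rest = 1; crotchet rest = 2; minim rest = 4; minim = 4.
Total: 4 + 1 + 1 + 2 + 4 + 4 = 16 eighth notes.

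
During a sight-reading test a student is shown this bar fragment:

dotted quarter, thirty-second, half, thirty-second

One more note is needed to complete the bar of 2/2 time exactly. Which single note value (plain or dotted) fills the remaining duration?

The bar of 2/2 = 32 thirty-second notes.
Convert each value to thirty-second notes: dotted quarter = 12; thirty-second = 1; half = 16; thirty-second = 1.
Adding: 12 + 1 + 16 + 1 = 30.
Remaining: 32 − 30 = 2 thirty-second notes, which is a sixteenth note.

sixteenth note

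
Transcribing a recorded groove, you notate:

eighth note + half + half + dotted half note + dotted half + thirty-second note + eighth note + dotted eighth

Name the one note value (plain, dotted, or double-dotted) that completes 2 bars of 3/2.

2 bars of 3/2 = 96 thirty-second notes.
Express everything in thirty-second notes: eighth note = 4; half = 16; half = 16; dotted half note = 24; dotted half = 24; thirty-second note = 1; eighth note = 4; dotted eighth = 6.
Total: 4 + 16 + 16 + 24 + 24 + 1 + 4 + 6 = 95.
Remaining: 96 − 95 = 1 thirty-second note, which is a thirty-second note.

thirty-second note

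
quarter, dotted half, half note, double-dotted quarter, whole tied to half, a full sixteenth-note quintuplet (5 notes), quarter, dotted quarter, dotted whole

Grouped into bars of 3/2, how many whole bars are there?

3

One bar of 3/2 = 24 sixteenth notes.
Each duration in sixteenth notes: quarter = 4; dotted half = 12; half note = 8; double-dotted quarter = 7; whole tied to half (whole + half) = 24; a full sixteenth-note quintuplet (5 notes) (five quintuplet sixteenths span one quarter) = 4; quarter = 4; dotted quarter = 6; dotted whole = 24.
Adding: 4 + 12 + 8 + 7 + 24 + 4 + 4 + 6 + 24 = 93.
93 ÷ 24 = 3 complete bars with 21 left over.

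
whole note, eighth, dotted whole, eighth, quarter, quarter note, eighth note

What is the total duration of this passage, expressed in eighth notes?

27

Convert each value to eighth notes: whole note = 8; eighth = 1; dotted whole = 12; eighth = 1; quarter = 2; quarter note = 2; eighth note = 1.
Altogether 8 + 1 + 12 + 1 + 2 + 2 + 1 = 27 eighth notes.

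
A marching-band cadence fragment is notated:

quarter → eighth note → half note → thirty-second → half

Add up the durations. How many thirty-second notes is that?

Working in thirty-second notes: quarter = 8; eighth note = 4; half note = 16; thirty-second = 1; half = 16.
Altogether 8 + 4 + 16 + 1 + 16 = 45 thirty-second notes.

45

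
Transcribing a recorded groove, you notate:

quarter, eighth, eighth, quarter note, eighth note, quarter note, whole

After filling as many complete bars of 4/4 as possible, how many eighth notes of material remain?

1

One bar of 4/4 = 8 eighth notes.
Convert each value to eighth notes: quarter = 2; eighth = 1; eighth = 1; quarter note = 2; eighth note = 1; quarter note = 2; whole = 8.
Altogether 2 + 1 + 1 + 2 + 1 + 2 + 8 = 17.
17 ÷ 8 = 2 complete bars with 1 eighth note remaining.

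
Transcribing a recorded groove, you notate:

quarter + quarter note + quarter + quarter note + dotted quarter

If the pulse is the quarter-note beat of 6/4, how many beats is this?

One quarter-note beat = 2 eighth notes.
In eighth notes: quarter = 2; quarter note = 2; quarter = 2; quarter note = 2; dotted quarter = 3.
Total: 2 + 2 + 2 + 2 + 3 = 11.
11 ÷ 2 = 5.5 beats.

5.5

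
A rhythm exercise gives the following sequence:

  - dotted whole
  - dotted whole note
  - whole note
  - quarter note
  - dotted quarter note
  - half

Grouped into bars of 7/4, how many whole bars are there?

2

One bar of 7/4 = 14 eighth notes.
Express everything in eighth notes: dotted whole = 12; dotted whole note = 12; whole note = 8; quarter note = 2; dotted quarter note = 3; half = 4.
Sum: 12 + 12 + 8 + 2 + 3 + 4 = 41.
41 ÷ 14 = 2 complete bars with 13 left over.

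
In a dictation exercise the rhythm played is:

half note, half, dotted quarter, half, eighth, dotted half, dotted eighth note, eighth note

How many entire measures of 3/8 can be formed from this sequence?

One bar of 3/8 = 6 sixteenth notes.
Working in sixteenth notes: half note = 8; half = 8; dotted quarter = 6; half = 8; eighth = 2; dotted half = 12; dotted eighth note = 3; eighth note = 2.
Total: 8 + 8 + 6 + 8 + 2 + 12 + 3 + 2 = 49.
49 ÷ 6 = 8 complete bars with 1 left over.

8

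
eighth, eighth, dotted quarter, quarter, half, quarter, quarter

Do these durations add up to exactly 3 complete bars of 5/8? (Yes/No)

Yes

One bar of 5/8 = 5 eighth notes, so 3 bars = 15.
Working in eighth notes: eighth = 1; eighth = 1; dotted quarter = 3; quarter = 2; half = 4; quarter = 2; quarter = 2.
Sum: 1 + 1 + 3 + 2 + 4 + 2 + 2 = 15.
15 equals 15, so the answer is Yes.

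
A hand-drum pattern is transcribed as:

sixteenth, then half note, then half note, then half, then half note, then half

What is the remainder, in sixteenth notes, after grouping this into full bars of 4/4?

One bar of 4/4 = 16 sixteenth notes.
Each duration in sixteenth notes: sixteenth = 1; half note = 8; half note = 8; half = 8; half note = 8; half = 8.
Adding: 1 + 8 + 8 + 8 + 8 + 8 = 41.
41 ÷ 16 = 2 complete bars with 9 sixteenth notes remaining.

9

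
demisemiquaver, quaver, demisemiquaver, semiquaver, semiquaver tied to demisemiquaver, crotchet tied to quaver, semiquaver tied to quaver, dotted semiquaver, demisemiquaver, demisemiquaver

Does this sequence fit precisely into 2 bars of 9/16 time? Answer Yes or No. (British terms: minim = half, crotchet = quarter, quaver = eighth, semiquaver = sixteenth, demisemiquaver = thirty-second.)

No

One bar of 9/16 = 18 thirty-second notes, so 2 bars = 36.
Convert each value to thirty-second notes: demisemiquaver = 1; quaver = 4; demisemiquaver = 1; semiquaver = 2; semiquaver tied to demisemiquaver (semiquaver + demisemiquaver) = 3; crotchet tied to quaver (crotchet + quaver) = 12; semiquaver tied to quaver (semiquaver + quaver) = 6; dotted semiquaver = 3; demisemiquaver = 1; demisemiquaver = 1.
Sum: 1 + 4 + 1 + 2 + 3 + 12 + 6 + 3 + 1 + 1 = 34.
34 falls short of 36, so the answer is No.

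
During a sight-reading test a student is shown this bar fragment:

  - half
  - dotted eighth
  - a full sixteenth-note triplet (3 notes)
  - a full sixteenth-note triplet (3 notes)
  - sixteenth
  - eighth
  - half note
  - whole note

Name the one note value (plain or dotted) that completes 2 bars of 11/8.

2 bars of 11/8 = 44 sixteenth notes.
Convert each value to sixteenth notes: half = 8; dotted eighth = 3; a full sixteenth-note triplet (3 notes) (three triplet sixteenths span one eighth) = 2; a full sixteenth-note triplet (3 notes) (three triplet sixteenths span one eighth) = 2; sixteenth = 1; eighth = 2; half note = 8; whole note = 16.
Total: 8 + 3 + 2 + 2 + 1 + 2 + 8 + 16 = 42.
Remaining: 44 − 42 = 2 sixteenth notes, which is a eighth note.

eighth note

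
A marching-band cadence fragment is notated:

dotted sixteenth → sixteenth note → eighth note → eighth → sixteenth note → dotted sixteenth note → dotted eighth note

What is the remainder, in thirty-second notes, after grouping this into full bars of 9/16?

6

One bar of 9/16 = 18 thirty-second notes.
In thirty-second notes: dotted sixteenth = 3; sixteenth note = 2; eighth note = 4; eighth = 4; sixteenth note = 2; dotted sixteenth note = 3; dotted eighth note = 6.
Adding: 3 + 2 + 4 + 4 + 2 + 3 + 6 = 24.
24 ÷ 18 = 1 complete bar with 6 thirty-second notes remaining.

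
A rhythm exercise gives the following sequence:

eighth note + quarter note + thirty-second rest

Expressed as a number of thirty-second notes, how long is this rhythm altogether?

Express everything in thirty-second notes: eighth note = 4; quarter note = 8; thirty-second rest = 1.
Total: 4 + 8 + 1 = 13 thirty-second notes.

13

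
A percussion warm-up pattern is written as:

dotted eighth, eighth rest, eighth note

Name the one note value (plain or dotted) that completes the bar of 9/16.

The bar of 9/16 = 9 sixteenth notes.
In sixteenth notes: dotted eighth = 3; eighth rest = 2; eighth note = 2.
Sum: 3 + 2 + 2 = 7.
Remaining: 9 − 7 = 2 sixteenth notes, which is a eighth note.

eighth note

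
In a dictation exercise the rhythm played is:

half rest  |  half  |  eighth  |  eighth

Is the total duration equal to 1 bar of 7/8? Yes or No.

One bar of 7/8 = 7 eighth notes.
Working in eighth notes: half rest = 4; half = 4; eighth = 1; eighth = 1.
Total: 4 + 4 + 1 + 1 = 10.
10 exceeds 7, so the answer is No.

No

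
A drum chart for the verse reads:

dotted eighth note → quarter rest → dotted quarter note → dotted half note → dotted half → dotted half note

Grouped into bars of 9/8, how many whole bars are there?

2

One bar of 9/8 = 18 sixteenth notes.
Each duration in sixteenth notes: dotted eighth note = 3; quarter rest = 4; dotted quarter note = 6; dotted half note = 12; dotted half = 12; dotted half note = 12.
Altogether 3 + 4 + 6 + 12 + 12 + 12 = 49.
49 ÷ 18 = 2 complete bars with 13 left over.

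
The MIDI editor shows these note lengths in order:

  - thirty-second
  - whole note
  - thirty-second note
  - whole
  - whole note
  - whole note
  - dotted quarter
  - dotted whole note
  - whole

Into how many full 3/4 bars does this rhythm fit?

9

One bar of 3/4 = 24 thirty-second notes.
Convert each value to thirty-second notes: thirty-second = 1; whole note = 32; thirty-second note = 1; whole = 32; whole note = 32; whole note = 32; dotted quarter = 12; dotted whole note = 48; whole = 32.
Sum: 1 + 32 + 1 + 32 + 32 + 32 + 12 + 48 + 32 = 222.
222 ÷ 24 = 9 complete bars with 6 left over.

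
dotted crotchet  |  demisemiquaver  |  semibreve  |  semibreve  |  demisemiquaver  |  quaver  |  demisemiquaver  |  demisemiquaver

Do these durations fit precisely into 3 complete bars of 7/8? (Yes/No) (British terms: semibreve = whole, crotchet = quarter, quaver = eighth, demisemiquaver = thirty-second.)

Yes

One bar of 7/8 = 28 thirty-second notes, so 3 bars = 84.
Each duration in thirty-second notes: dotted crotchet = 12; demisemiquaver = 1; semibreve = 32; semibreve = 32; demisemiquaver = 1; quaver = 4; demisemiquaver = 1; demisemiquaver = 1.
Total: 12 + 1 + 32 + 32 + 1 + 4 + 1 + 1 = 84.
84 equals 84, so the answer is Yes.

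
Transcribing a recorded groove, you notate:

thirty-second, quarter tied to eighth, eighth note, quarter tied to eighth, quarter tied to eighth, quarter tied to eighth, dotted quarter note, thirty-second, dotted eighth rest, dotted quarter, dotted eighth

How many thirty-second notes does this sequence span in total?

Convert each value to thirty-second notes: thirty-second = 1; quarter tied to eighth (quarter + eighth) = 12; eighth note = 4; quarter tied to eighth (quarter + eighth) = 12; quarter tied to eighth (quarter + eighth) = 12; quarter tied to eighth (quarter + eighth) = 12; dotted quarter note = 12; thirty-second = 1; dotted eighth rest = 6; dotted quarter = 12; dotted eighth = 6.
Altogether 1 + 12 + 4 + 12 + 12 + 12 + 12 + 1 + 6 + 12 + 6 = 90 thirty-second notes.

90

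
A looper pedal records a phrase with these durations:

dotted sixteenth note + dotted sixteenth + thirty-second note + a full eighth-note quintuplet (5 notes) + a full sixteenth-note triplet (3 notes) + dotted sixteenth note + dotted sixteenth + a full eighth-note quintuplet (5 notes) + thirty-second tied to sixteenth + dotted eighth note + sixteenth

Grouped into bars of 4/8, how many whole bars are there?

One bar of 4/8 = 16 thirty-second notes.
Convert each value to thirty-second notes: dotted sixteenth note = 3; dotted sixteenth = 3; thirty-second note = 1; a full eighth-note quintuplet (5 notes) (five quintuplet eighths span one half) = 16; a full sixteenth-note triplet (3 notes) (three triplet sixteenths span one eighth) = 4; dotted sixteenth note = 3; dotted sixteenth = 3; a full eighth-note quintuplet (5 notes) (five quintuplet eighths span one half) = 16; thirty-second tied to sixteenth (thirty-second + sixteenth) = 3; dotted eighth note = 6; sixteenth = 2.
Sum: 3 + 3 + 1 + 16 + 4 + 3 + 3 + 16 + 3 + 6 + 2 = 60.
60 ÷ 16 = 3 complete bars with 12 left over.

3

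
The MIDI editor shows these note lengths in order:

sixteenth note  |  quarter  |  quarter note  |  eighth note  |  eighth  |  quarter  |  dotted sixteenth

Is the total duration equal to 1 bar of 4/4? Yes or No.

No

One bar of 4/4 = 32 thirty-second notes.
Each duration in thirty-second notes: sixteenth note = 2; quarter = 8; quarter note = 8; eighth note = 4; eighth = 4; quarter = 8; dotted sixteenth = 3.
Altogether 2 + 8 + 8 + 4 + 4 + 8 + 3 = 37.
37 exceeds 32, so the answer is No.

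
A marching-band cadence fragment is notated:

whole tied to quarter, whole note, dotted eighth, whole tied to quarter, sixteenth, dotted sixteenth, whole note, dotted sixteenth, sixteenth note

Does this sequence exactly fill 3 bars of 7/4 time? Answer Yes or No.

One bar of 7/4 = 56 thirty-second notes, so 3 bars = 168.
Convert each value to thirty-second notes: whole tied to quarter (whole + quarter) = 40; whole note = 32; dotted eighth = 6; whole tied to quarter (whole + quarter) = 40; sixteenth = 2; dotted sixteenth = 3; whole note = 32; dotted sixteenth = 3; sixteenth note = 2.
Altogether 40 + 32 + 6 + 40 + 2 + 3 + 32 + 3 + 2 = 160.
160 falls short of 168, so the answer is No.

No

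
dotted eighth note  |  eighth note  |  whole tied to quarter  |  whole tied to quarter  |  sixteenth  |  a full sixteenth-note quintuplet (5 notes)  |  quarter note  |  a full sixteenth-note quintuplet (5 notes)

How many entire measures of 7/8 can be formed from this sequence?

One bar of 7/8 = 14 sixteenth notes.
Working in sixteenth notes: dotted eighth note = 3; eighth note = 2; whole tied to quarter (whole + quarter) = 20; whole tied to quarter (whole + quarter) = 20; sixteenth = 1; a full sixteenth-note quintuplet (5 notes) (five quintuplet sixteenths span one quarter) = 4; quarter note = 4; a full sixteenth-note quintuplet (5 notes) (five quintuplet sixteenths span one quarter) = 4.
Altogether 3 + 2 + 20 + 20 + 1 + 4 + 4 + 4 = 58.
58 ÷ 14 = 4 complete bars with 2 left over.

4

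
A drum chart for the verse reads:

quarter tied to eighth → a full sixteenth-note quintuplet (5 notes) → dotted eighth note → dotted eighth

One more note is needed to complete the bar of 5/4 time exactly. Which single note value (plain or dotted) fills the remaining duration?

quarter note

The bar of 5/4 = 20 sixteenth notes.
In sixteenth notes: quarter tied to eighth (quarter + eighth) = 6; a full sixteenth-note quintuplet (5 notes) (five quintuplet sixteenths span one quarter) = 4; dotted eighth note = 3; dotted eighth = 3.
Sum: 6 + 4 + 3 + 3 = 16.
Remaining: 20 − 16 = 4 sixteenth notes, which is a quarter note.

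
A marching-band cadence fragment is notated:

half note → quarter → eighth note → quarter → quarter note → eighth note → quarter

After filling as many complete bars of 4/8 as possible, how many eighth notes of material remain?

2

One bar of 4/8 = 4 eighth notes.
Express everything in eighth notes: half note = 4; quarter = 2; eighth note = 1; quarter = 2; quarter note = 2; eighth note = 1; quarter = 2.
Total: 4 + 2 + 1 + 2 + 2 + 1 + 2 = 14.
14 ÷ 4 = 3 complete bars with 2 eighth notes remaining.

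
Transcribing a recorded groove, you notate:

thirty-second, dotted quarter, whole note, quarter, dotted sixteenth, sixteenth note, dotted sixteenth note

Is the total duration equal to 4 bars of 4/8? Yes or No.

No

One bar of 4/8 = 16 thirty-second notes, so 4 bars = 64.
Convert each value to thirty-second notes: thirty-second = 1; dotted quarter = 12; whole note = 32; quarter = 8; dotted sixteenth = 3; sixteenth note = 2; dotted sixteenth note = 3.
Total: 1 + 12 + 32 + 8 + 3 + 2 + 3 = 61.
61 falls short of 64, so the answer is No.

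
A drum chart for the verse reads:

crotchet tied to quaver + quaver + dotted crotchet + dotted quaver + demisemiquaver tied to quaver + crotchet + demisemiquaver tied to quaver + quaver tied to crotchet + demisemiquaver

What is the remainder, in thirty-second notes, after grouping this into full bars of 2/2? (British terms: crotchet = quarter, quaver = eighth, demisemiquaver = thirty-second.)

1

One bar of 2/2 = 32 thirty-second notes.
Working in thirty-second notes: crotchet tied to quaver (crotchet + quaver) = 12; quaver = 4; dotted crotchet = 12; dotted quaver = 6; demisemiquaver tied to quaver (demisemiquaver + quaver) = 5; crotchet = 8; demisemiquaver tied to quaver (demisemiquaver + quaver) = 5; quaver tied to crotchet (quaver + crotchet) = 12; demisemiquaver = 1.
Total: 12 + 4 + 12 + 6 + 5 + 8 + 5 + 12 + 1 = 65.
65 ÷ 32 = 2 complete bars with 1 thirty-second note remaining.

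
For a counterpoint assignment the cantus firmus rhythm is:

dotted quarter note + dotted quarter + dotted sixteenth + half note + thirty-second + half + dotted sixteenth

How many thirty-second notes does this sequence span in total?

63

Working in thirty-second notes: dotted quarter note = 12; dotted quarter = 12; dotted sixteenth = 3; half note = 16; thirty-second = 1; half = 16; dotted sixteenth = 3.
Sum: 12 + 12 + 3 + 16 + 1 + 16 + 3 = 63 thirty-second notes.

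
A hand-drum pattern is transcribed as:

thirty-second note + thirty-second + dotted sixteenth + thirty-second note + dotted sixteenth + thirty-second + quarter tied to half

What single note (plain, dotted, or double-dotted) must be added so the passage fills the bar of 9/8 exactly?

sixteenth note

The bar of 9/8 = 36 thirty-second notes.
In thirty-second notes: thirty-second note = 1; thirty-second = 1; dotted sixteenth = 3; thirty-second note = 1; dotted sixteenth = 3; thirty-second = 1; quarter tied to half (quarter + half) = 24.
Total: 1 + 1 + 3 + 1 + 3 + 1 + 24 = 34.
Remaining: 36 − 34 = 2 thirty-second notes, which is a sixteenth note.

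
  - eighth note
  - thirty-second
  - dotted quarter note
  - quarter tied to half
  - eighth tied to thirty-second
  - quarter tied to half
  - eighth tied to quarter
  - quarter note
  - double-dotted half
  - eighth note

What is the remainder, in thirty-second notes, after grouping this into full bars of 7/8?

One bar of 7/8 = 28 thirty-second notes.
Working in thirty-second notes: eighth note = 4; thirty-second = 1; dotted quarter note = 12; quarter tied to half (quarter + half) = 24; eighth tied to thirty-second (eighth + thirty-second) = 5; quarter tied to half (quarter + half) = 24; eighth tied to quarter (eighth + quarter) = 12; quarter note = 8; double-dotted half = 28; eighth note = 4.
Sum: 4 + 1 + 12 + 24 + 5 + 24 + 12 + 8 + 28 + 4 = 122.
122 ÷ 28 = 4 complete bars with 10 thirty-second notes remaining.

10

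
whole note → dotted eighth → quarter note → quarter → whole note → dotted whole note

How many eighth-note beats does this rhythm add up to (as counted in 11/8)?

One eighth-note beat = 2 sixteenth notes.
Express everything in sixteenth notes: whole note = 16; dotted eighth = 3; quarter note = 4; quarter = 4; whole note = 16; dotted whole note = 24.
Adding: 16 + 3 + 4 + 4 + 16 + 24 = 67.
67 ÷ 2 = 33.5 beats.

33.5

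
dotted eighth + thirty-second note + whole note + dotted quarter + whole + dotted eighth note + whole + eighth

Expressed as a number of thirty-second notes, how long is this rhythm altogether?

Convert each value to thirty-second notes: dotted eighth = 6; thirty-second note = 1; whole note = 32; dotted quarter = 12; whole = 32; dotted eighth note = 6; whole = 32; eighth = 4.
Altogether 6 + 1 + 32 + 12 + 32 + 6 + 32 + 4 = 125 thirty-second notes.

125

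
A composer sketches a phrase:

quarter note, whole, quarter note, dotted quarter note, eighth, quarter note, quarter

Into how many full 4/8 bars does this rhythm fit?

5

One bar of 4/8 = 4 eighth notes.
Convert each value to eighth notes: quarter note = 2; whole = 8; quarter note = 2; dotted quarter note = 3; eighth = 1; quarter note = 2; quarter = 2.
Adding: 2 + 8 + 2 + 3 + 1 + 2 + 2 = 20.
20 ÷ 4 = 5 complete bars with 0 left over.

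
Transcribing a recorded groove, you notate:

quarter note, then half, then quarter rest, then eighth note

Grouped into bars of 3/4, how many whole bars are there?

One bar of 3/4 = 6 eighth notes.
In eighth notes: quarter note = 2; half = 4; quarter rest = 2; eighth note = 1.
Adding: 2 + 4 + 2 + 1 = 9.
9 ÷ 6 = 1 complete bar with 3 left over.

1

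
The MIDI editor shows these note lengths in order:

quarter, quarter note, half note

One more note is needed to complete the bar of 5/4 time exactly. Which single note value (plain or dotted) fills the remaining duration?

The bar of 5/4 = 5 quarter notes.
Express everything in quarter notes: quarter = 1; quarter note = 1; half note = 2.
Adding: 1 + 1 + 2 = 4.
Remaining: 5 − 4 = 1 quarter note, which is a quarter note.

quarter note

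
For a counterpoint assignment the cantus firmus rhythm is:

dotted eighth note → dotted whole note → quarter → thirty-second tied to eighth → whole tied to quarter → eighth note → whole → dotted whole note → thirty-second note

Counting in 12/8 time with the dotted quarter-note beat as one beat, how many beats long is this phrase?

One dotted quarter-note beat = 12 thirty-second notes.
Each duration in thirty-second notes: dotted eighth note = 6; dotted whole note = 48; quarter = 8; thirty-second tied to eighth (thirty-second + eighth) = 5; whole tied to quarter (whole + quarter) = 40; eighth note = 4; whole = 32; dotted whole note = 48; thirty-second note = 1.
Adding: 6 + 48 + 8 + 5 + 40 + 4 + 32 + 48 + 1 = 192.
192 ÷ 12 = 16 beats.

16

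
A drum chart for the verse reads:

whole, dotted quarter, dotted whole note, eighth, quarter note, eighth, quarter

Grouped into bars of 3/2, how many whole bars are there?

2

One bar of 3/2 = 12 eighth notes.
Each duration in eighth notes: whole = 8; dotted quarter = 3; dotted whole note = 12; eighth = 1; quarter note = 2; eighth = 1; quarter = 2.
Altogether 8 + 3 + 12 + 1 + 2 + 1 + 2 = 29.
29 ÷ 12 = 2 complete bars with 5 left over.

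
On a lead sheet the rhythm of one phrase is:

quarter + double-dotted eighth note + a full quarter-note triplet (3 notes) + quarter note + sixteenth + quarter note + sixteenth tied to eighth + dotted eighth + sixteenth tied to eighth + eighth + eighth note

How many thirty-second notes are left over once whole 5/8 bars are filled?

15

One bar of 5/8 = 20 thirty-second notes.
Each duration in thirty-second notes: quarter = 8; double-dotted eighth note = 7; a full quarter-note triplet (3 notes) (three triplet quarters span one half) = 16; quarter note = 8; sixteenth = 2; quarter note = 8; sixteenth tied to eighth (sixteenth + eighth) = 6; dotted eighth = 6; sixteenth tied to eighth (sixteenth + eighth) = 6; eighth = 4; eighth note = 4.
Sum: 8 + 7 + 16 + 8 + 2 + 8 + 6 + 6 + 6 + 4 + 4 = 75.
75 ÷ 20 = 3 complete bars with 15 thirty-second notes remaining.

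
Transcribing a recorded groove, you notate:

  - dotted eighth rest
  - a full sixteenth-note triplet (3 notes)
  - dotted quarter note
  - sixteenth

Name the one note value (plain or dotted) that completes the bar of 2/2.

The bar of 2/2 = 16 sixteenth notes.
In sixteenth notes: dotted eighth rest = 3; a full sixteenth-note triplet (3 notes) (three triplet sixteenths span one eighth) = 2; dotted quarter note = 6; sixteenth = 1.
Altogether 3 + 2 + 6 + 1 = 12.
Remaining: 16 − 12 = 4 sixteenth notes, which is a quarter note.

quarter note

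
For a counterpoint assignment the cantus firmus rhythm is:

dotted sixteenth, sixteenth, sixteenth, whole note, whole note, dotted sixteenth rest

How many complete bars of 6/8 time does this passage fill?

3

One bar of 6/8 = 24 thirty-second notes.
Each duration in thirty-second notes: dotted sixteenth = 3; sixteenth = 2; sixteenth = 2; whole note = 32; whole note = 32; dotted sixteenth rest = 3.
Sum: 3 + 2 + 2 + 32 + 32 + 3 = 74.
74 ÷ 24 = 3 complete bars with 2 left over.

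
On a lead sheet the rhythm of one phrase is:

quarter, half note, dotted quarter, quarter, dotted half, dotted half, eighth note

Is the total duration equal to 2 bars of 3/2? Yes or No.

One bar of 3/2 = 12 eighth notes, so 2 bars = 24.
Working in eighth notes: quarter = 2; half note = 4; dotted quarter = 3; quarter = 2; dotted half = 6; dotted half = 6; eighth note = 1.
Total: 2 + 4 + 3 + 2 + 6 + 6 + 1 = 24.
24 equals 24, so the answer is Yes.

Yes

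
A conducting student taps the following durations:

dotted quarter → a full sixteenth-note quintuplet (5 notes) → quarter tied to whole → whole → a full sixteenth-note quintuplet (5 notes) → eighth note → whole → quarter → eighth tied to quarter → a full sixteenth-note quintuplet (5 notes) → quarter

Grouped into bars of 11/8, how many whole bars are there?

One bar of 11/8 = 11 eighth notes.
In eighth notes: dotted quarter = 3; a full sixteenth-note quintuplet (5 notes) (five quintuplet sixteenths span one quarter) = 2; quarter tied to whole (quarter + whole) = 10; whole = 8; a full sixteenth-note quintuplet (5 notes) (five quintuplet sixteenths span one quarter) = 2; eighth note = 1; whole = 8; quarter = 2; eighth tied to quarter (eighth + quarter) = 3; a full sixteenth-note quintuplet (5 notes) (five quintuplet sixteenths span one quarter) = 2; quarter = 2.
Total: 3 + 2 + 10 + 8 + 2 + 1 + 8 + 2 + 3 + 2 + 2 = 43.
43 ÷ 11 = 3 complete bars with 10 left over.

3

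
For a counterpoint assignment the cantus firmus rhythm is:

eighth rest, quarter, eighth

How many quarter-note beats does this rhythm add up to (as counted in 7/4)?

One quarter-note beat = 2 eighth notes.
Each duration in eighth notes: eighth rest = 1; quarter = 2; eighth = 1.
Sum: 1 + 2 + 1 = 4.
4 ÷ 2 = 2 beats.

2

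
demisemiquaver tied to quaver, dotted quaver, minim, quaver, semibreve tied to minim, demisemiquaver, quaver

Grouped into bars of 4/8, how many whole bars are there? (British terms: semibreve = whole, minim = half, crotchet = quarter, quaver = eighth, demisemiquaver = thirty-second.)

One bar of 4/8 = 16 thirty-second notes.
Working in thirty-second notes: demisemiquaver tied to quaver (demisemiquaver + quaver) = 5; dotted quaver = 6; minim = 16; quaver = 4; semibreve tied to minim (semibreve + minim) = 48; demisemiquaver = 1; quaver = 4.
Altogether 5 + 6 + 16 + 4 + 48 + 1 + 4 = 84.
84 ÷ 16 = 5 complete bars with 4 left over.

5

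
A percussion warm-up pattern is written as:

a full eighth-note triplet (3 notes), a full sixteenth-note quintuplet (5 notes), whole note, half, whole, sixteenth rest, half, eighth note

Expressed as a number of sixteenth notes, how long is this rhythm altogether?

59

Working in sixteenth notes: a full eighth-note triplet (3 notes) (three triplet eighths span one quarter) = 4; a full sixteenth-note quintuplet (5 notes) (five quintuplet sixteenths span one quarter) = 4; whole note = 16; half = 8; whole = 16; sixteenth rest = 1; half = 8; eighth note = 2.
Altogether 4 + 4 + 16 + 8 + 16 + 1 + 8 + 2 = 59 sixteenth notes.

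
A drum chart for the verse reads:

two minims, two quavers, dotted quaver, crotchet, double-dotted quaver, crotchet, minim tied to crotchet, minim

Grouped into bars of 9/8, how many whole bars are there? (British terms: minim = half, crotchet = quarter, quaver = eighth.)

One bar of 9/8 = 36 thirty-second notes.
Each duration in thirty-second notes: minim = 16; minim = 16; quaver = 4; quaver = 4; dotted quaver = 6; crotchet = 8; double-dotted quaver = 7; crotchet = 8; minim tied to crotchet (minim + crotchet) = 24; minim = 16.
Altogether 16 + 16 + 4 + 4 + 6 + 8 + 7 + 8 + 24 + 16 = 109.
109 ÷ 36 = 3 complete bars with 1 left over.

3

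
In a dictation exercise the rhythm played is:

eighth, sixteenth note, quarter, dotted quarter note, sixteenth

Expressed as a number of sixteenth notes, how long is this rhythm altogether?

Working in sixteenth notes: eighth = 2; sixteenth note = 1; quarter = 4; dotted quarter note = 6; sixteenth = 1.
Altogether 2 + 1 + 4 + 6 + 1 = 14 sixteenth notes.

14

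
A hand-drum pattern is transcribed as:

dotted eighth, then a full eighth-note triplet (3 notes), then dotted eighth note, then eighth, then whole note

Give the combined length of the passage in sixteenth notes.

28

Each duration in sixteenth notes: dotted eighth = 3; a full eighth-note triplet (3 notes) (three triplet eighths span one quarter) = 4; dotted eighth note = 3; eighth = 2; whole note = 16.
Sum: 3 + 4 + 3 + 2 + 16 = 28 sixteenth notes.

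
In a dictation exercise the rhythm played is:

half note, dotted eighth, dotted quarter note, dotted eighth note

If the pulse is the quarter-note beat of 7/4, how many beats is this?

5

One quarter-note beat = 4 sixteenth notes.
Express everything in sixteenth notes: half note = 8; dotted eighth = 3; dotted quarter note = 6; dotted eighth note = 3.
Sum: 8 + 3 + 6 + 3 = 20.
20 ÷ 4 = 5 beats.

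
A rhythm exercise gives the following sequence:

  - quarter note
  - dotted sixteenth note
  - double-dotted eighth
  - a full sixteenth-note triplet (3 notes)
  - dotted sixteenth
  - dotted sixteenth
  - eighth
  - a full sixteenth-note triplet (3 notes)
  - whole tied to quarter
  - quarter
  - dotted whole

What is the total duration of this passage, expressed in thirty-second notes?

Each duration in thirty-second notes: quarter note = 8; dotted sixteenth note = 3; double-dotted eighth = 7; a full sixteenth-note triplet (3 notes) (three triplet sixteenths span one eighth) = 4; dotted sixteenth = 3; dotted sixteenth = 3; eighth = 4; a full sixteenth-note triplet (3 notes) (three triplet sixteenths span one eighth) = 4; whole tied to quarter (whole + quarter) = 40; quarter = 8; dotted whole = 48.
Sum: 8 + 3 + 7 + 4 + 3 + 3 + 4 + 4 + 40 + 8 + 48 = 132 thirty-second notes.

132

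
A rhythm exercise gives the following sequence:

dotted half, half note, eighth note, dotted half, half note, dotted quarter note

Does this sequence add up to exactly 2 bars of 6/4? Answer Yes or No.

Yes

One bar of 6/4 = 12 eighth notes, so 2 bars = 24.
In eighth notes: dotted half = 6; half note = 4; eighth note = 1; dotted half = 6; half note = 4; dotted quarter note = 3.
Sum: 6 + 4 + 1 + 6 + 4 + 3 = 24.
24 equals 24, so the answer is Yes.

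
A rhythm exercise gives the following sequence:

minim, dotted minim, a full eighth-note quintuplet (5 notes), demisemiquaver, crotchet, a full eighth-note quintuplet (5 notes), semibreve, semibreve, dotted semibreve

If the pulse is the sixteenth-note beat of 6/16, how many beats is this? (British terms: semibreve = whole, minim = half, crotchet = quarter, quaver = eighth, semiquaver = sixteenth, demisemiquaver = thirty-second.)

96.5

One sixteenth-note beat = 2 thirty-second notes.
Express everything in thirty-second notes: minim = 16; dotted minim = 24; a full eighth-note quintuplet (5 notes) (five quintuplet eighths span one half) = 16; demisemiquaver = 1; crotchet = 8; a full eighth-note quintuplet (5 notes) (five quintuplet eighths span one half) = 16; semibreve = 32; semibreve = 32; dotted semibreve = 48.
Sum: 16 + 24 + 16 + 1 + 8 + 16 + 32 + 32 + 48 = 193.
193 ÷ 2 = 96.5 beats.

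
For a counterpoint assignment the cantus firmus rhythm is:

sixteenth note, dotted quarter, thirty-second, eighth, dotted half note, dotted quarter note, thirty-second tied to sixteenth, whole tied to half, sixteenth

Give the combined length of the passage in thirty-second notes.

Express everything in thirty-second notes: sixteenth note = 2; dotted quarter = 12; thirty-second = 1; eighth = 4; dotted half note = 24; dotted quarter note = 12; thirty-second tied to sixteenth (thirty-second + sixteenth) = 3; whole tied to half (whole + half) = 48; sixteenth = 2.
Altogether 2 + 12 + 1 + 4 + 24 + 12 + 3 + 48 + 2 = 108 thirty-second notes.

108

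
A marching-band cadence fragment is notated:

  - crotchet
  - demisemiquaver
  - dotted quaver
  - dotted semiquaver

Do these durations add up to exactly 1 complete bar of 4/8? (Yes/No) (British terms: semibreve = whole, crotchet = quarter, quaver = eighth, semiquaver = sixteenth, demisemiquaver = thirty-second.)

One bar of 4/8 = 16 thirty-second notes.
In thirty-second notes: crotchet = 8; demisemiquaver = 1; dotted quaver = 6; dotted semiquaver = 3.
Sum: 8 + 1 + 6 + 3 = 18.
18 exceeds 16, so the answer is No.

No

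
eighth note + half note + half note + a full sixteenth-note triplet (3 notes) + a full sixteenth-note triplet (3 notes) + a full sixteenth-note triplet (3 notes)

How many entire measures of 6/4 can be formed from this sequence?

One bar of 6/4 = 12 eighth notes.
Express everything in eighth notes: eighth note = 1; half note = 4; half note = 4; a full sixteenth-note triplet (3 notes) (three triplet sixteenths span one eighth) = 1; a full sixteenth-note triplet (3 notes) (three triplet sixteenths span one eighth) = 1; a full sixteenth-note triplet (3 notes) (three triplet sixteenths span one eighth) = 1.
Adding: 1 + 4 + 4 + 1 + 1 + 1 = 12.
12 ÷ 12 = 1 complete bar with 0 left over.

1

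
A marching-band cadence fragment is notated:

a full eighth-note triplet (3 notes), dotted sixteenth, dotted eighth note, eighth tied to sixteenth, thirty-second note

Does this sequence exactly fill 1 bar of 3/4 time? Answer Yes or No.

One bar of 3/4 = 24 thirty-second notes.
Working in thirty-second notes: a full eighth-note triplet (3 notes) (three triplet eighths span one quarter) = 8; dotted sixteenth = 3; dotted eighth note = 6; eighth tied to sixteenth (eighth + sixteenth) = 6; thirty-second note = 1.
Total: 8 + 3 + 6 + 6 + 1 = 24.
24 equals 24, so the answer is Yes.

Yes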